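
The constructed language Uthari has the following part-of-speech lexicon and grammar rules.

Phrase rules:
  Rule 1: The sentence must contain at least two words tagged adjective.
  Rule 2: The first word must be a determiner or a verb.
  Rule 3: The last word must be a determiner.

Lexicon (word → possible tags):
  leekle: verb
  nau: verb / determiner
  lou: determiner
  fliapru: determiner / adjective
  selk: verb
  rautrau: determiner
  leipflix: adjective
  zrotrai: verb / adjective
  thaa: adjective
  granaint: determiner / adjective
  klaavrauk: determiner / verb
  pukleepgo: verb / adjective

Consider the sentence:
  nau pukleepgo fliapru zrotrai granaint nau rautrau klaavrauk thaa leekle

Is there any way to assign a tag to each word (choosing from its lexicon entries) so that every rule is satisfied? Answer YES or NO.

Candidates per position — 1:nau {verb,determiner}; 2:pukleepgo {verb,adjective}; 3:fliapru {determiner,adjective}; 4:zrotrai {verb,adjective}; 5:granaint {determiner,adjective}; 6:nau {verb,determiner}; 7:rautrau {determiner}; 8:klaavrauk {determiner,verb}; 9:thaa {adjective}; 10:leekle {verb}.
Rule 3 cannot be satisfied by any choice of tags from the lexicon.
So there is no consistent tagging.

NO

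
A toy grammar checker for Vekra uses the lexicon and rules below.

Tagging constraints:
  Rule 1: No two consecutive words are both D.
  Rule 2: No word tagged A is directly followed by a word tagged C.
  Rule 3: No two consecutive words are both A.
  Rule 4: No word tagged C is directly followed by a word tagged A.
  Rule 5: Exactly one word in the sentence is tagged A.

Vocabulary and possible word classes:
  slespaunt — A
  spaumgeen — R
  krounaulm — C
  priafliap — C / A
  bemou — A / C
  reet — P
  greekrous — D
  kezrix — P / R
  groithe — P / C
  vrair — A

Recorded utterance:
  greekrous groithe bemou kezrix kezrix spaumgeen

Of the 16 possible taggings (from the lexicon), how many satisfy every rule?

Candidates per position — 1:greekrous {D}; 2:groithe {P,C}; 3:bemou {A,C}; 4:kezrix {P,R}; 5:kezrix {P,R}; 6:spaumgeen {R}.
There are 16 candidate sequences in total.
The sequences that satisfy every rule: D P A P P R; D P A P R R; D P A R P R; D P A R R R.
Count = 4.

4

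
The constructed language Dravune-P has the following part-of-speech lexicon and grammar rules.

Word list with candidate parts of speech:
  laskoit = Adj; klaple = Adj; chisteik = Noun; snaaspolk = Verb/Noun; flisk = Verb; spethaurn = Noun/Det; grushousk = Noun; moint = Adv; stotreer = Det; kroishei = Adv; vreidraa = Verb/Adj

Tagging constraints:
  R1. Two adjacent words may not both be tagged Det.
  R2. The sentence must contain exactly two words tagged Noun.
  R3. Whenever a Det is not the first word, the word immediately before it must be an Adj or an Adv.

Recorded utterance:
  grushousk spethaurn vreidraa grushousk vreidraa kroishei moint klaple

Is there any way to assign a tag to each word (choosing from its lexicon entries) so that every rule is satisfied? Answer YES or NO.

Candidates per position — 1:grushousk {Noun}; 2:spethaurn {Noun,Det}; 3:vreidraa {Verb,Adj}; 4:grushousk {Noun}; 5:vreidraa {Verb,Adj}; 6:kroishei {Adv}; 7:moint {Adv}; 8:klaple {Adj}.
Every candidate sequence violates at least one rule; no consistent tagging exists.

NO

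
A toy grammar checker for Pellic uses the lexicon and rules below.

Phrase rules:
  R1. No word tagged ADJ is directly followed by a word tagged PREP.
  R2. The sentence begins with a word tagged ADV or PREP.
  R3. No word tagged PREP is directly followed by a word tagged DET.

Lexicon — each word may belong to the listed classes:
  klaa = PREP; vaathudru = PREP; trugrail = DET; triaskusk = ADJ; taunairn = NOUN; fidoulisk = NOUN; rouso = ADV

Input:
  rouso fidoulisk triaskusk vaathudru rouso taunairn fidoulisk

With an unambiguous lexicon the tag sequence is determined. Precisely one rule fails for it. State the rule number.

Fixed tagging: ADV NOUN ADJ PREP ADV NOUN NOUN.
Rule check: R1 fails, R2 ok, R3 ok.
Only rule 1 fails.

1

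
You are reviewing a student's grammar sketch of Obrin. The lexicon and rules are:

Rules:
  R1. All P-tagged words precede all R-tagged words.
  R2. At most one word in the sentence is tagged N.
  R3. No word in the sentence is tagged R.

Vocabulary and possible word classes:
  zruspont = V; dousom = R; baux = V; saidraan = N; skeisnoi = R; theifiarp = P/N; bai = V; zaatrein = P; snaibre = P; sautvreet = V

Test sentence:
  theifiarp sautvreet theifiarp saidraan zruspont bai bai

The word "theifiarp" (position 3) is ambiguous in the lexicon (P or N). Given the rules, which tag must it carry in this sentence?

P

Candidates per position — 1:theifiarp {P,N}; 2:sautvreet {V}; 3:theifiarp {P,N}; 4:saidraan {N}; 5:zruspont {V}; 6:bai {V}; 7:bai {V}.
Word 1 cannot be N — rule 2 would then fail for every completion. It is P.
Word 3 cannot be N — rule 2 would then fail for every completion. It is P.
The only consistent sequence is: P V P N V V V.
Verifying each rule — rule 1 ok; rule 2 ok; rule 3 ok.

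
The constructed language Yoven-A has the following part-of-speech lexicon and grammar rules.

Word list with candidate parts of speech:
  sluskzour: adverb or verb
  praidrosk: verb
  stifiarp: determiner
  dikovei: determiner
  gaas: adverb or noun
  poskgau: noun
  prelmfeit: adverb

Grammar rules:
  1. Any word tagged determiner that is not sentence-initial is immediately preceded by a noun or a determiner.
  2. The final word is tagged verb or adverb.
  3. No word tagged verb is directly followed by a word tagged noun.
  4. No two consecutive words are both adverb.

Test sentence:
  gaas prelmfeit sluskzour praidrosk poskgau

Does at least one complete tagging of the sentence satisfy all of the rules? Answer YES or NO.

Candidates per position — 1:gaas {adverb,noun}; 2:prelmfeit {adverb}; 3:sluskzour {adverb,verb}; 4:praidrosk {verb}; 5:poskgau {noun}.
Rule 2 cannot be satisfied by any choice of tags from the lexicon.
So there is no consistent tagging.

NO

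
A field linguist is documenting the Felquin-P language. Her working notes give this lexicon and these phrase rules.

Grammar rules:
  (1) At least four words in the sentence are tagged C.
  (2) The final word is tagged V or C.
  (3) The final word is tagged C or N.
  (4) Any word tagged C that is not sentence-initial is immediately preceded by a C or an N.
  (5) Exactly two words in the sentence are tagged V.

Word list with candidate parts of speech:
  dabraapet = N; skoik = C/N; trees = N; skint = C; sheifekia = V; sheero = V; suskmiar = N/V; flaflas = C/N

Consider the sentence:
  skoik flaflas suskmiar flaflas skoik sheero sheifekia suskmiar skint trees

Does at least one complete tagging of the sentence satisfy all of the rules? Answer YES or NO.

Candidates per position — 1:skoik {C,N}; 2:flaflas {C,N}; 3:suskmiar {N,V}; 4:flaflas {C,N}; 5:skoik {C,N}; 6:sheero {V}; 7:sheifekia {V}; 8:suskmiar {N,V}; 9:skint {C}; 10:trees {N}.
Rule 2 cannot be satisfied by any choice of tags from the lexicon.
So there is no consistent tagging.

NO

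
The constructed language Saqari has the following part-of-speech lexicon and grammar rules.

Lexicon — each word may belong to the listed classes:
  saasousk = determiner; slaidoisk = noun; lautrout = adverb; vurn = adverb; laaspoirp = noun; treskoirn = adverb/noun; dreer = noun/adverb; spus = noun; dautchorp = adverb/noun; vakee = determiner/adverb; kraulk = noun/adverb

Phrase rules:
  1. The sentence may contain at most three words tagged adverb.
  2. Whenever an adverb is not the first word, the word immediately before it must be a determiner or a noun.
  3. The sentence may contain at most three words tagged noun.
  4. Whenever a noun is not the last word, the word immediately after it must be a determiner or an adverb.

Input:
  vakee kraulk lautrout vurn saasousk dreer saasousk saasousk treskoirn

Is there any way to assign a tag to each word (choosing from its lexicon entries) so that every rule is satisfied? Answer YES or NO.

NO

Candidates per position — 1:vakee {determiner,adverb}; 2:kraulk {noun,adverb}; 3:lautrout {adverb}; 4:vurn {adverb}; 5:saasousk {determiner}; 6:dreer {noun,adverb}; 7:saasousk {determiner}; 8:saasousk {determiner}; 9:treskoirn {adverb,noun}.
Rule 2 cannot be satisfied by any choice of tags from the lexicon.
So there is no consistent tagging.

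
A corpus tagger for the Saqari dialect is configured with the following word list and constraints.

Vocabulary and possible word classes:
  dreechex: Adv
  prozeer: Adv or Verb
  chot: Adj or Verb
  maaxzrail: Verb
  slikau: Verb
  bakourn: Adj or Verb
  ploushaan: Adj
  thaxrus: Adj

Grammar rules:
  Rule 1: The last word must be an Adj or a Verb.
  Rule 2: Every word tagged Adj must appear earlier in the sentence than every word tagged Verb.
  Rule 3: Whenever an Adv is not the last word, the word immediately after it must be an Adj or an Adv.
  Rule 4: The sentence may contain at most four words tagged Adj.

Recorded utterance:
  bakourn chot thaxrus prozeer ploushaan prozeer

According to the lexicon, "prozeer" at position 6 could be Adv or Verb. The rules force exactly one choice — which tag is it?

Verb

Candidates per position — 1:bakourn {Adj,Verb}; 2:chot {Adj,Verb}; 3:thaxrus {Adj}; 4:prozeer {Adv,Verb}; 5:ploushaan {Adj}; 6:prozeer {Adv,Verb}.
At position 1, choosing Verb makes rule 2 impossible to satisfy; hence Adj.
At position 2, choosing Verb makes rule 2 impossible to satisfy; hence Adj.
At position 4, choosing Verb makes rule 2 impossible to satisfy; hence Adv.
At position 6, choosing Adv makes rule 1 impossible to satisfy; hence Verb.
That leaves exactly one tagging: Adj Adj Adj Adv Adj Verb.
Verifying each rule — rule 1 ok; rule 2 ok; rule 3 ok; rule 4 ok.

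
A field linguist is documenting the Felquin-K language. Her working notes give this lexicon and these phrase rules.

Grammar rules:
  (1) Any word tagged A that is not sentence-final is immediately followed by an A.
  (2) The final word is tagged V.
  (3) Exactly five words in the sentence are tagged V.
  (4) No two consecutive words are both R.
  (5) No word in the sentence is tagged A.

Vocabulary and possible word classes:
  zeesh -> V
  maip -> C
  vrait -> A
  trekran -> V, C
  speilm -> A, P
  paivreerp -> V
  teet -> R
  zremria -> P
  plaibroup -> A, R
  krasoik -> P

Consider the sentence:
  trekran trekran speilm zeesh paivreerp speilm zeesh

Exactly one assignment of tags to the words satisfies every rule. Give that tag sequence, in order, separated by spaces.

V V P V V P V

Candidates per position — 1:trekran {V,C}; 2:trekran {V,C}; 3:speilm {A,P}; 4:zeesh {V}; 5:paivreerp {V}; 6:speilm {A,P}; 7:zeesh {V}.
At position 1, choosing C makes rule 3 impossible to satisfy; hence V.
At position 2, choosing C makes rule 3 impossible to satisfy; hence V.
At position 3, choosing A makes rule 1 impossible to satisfy; hence P.
At position 6, choosing A makes rule 1 impossible to satisfy; hence P.
The only consistent sequence is: V V P V V P V.
Checking: rule 1 ✓; rule 2 ✓; rule 3 ✓; rule 4 ✓; rule 5 ✓.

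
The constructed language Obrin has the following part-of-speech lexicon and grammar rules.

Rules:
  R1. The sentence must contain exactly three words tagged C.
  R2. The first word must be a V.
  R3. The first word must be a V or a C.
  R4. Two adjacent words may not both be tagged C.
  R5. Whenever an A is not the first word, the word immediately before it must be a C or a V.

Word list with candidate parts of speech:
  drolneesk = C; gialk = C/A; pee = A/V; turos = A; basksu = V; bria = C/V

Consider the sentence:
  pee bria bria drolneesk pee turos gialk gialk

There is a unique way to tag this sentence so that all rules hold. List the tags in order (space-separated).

Candidates per position — 1:pee {A,V}; 2:bria {C,V}; 3:bria {C,V}; 4:drolneesk {C}; 5:pee {A,V}; 6:turos {A}; 7:gialk {C,A}; 8:gialk {C,A}.
Position 1: A is ruled out by rule 2; that leaves V.
Position 3: C is ruled out by rule 4; that leaves V.
Position 5: A is ruled out by rule 5; that leaves V.
Position 7: A is ruled out by rule 5; that leaves C.
Position 8: C is ruled out by rule 4; that leaves A.
Position 2: V is ruled out by rule 1; that leaves C.
That leaves exactly one tagging: V C V C V A C A.
Rule-by-rule: rule 1 ✓; rule 2 ✓; rule 3 ✓; rule 4 ✓; rule 5 ✓.

V C V C V A C A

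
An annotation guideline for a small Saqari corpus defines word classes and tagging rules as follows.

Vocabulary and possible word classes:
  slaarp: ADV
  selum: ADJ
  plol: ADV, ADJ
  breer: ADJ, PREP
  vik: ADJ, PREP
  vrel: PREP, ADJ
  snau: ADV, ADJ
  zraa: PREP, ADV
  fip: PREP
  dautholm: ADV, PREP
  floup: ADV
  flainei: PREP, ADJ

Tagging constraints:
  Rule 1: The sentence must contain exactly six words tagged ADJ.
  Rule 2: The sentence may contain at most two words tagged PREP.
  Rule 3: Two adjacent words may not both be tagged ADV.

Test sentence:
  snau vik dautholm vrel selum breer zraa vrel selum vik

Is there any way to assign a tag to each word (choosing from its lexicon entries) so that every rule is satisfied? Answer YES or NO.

Candidates per position — 1:snau {ADV,ADJ}; 2:vik {ADJ,PREP}; 3:dautholm {ADV,PREP}; 4:vrel {PREP,ADJ}; 5:selum {ADJ}; 6:breer {ADJ,PREP}; 7:zraa {PREP,ADV}; 8:vrel {PREP,ADJ}; 9:selum {ADJ}; 10:vik {ADJ,PREP}.
One satisfying assignment: ADJ PREP ADV ADJ ADJ ADJ ADV ADJ ADJ PREP.
Rule-by-rule: rule 1 holds; rule 2 holds; rule 3 holds.

YES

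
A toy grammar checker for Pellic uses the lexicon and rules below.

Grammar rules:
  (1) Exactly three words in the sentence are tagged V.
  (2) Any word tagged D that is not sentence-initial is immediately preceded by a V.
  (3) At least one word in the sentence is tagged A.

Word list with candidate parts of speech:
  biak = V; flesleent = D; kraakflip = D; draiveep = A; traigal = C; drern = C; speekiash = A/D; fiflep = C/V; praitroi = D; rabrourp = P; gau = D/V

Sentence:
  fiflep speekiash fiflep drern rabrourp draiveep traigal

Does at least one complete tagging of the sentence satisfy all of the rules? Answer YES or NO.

Candidates per position — 1:fiflep {C,V}; 2:speekiash {A,D}; 3:fiflep {C,V}; 4:drern {C}; 5:rabrourp {P}; 6:draiveep {A}; 7:traigal {C}.
Rule 1 cannot be satisfied by any choice of tags from the lexicon.
So there is no consistent tagging.

NO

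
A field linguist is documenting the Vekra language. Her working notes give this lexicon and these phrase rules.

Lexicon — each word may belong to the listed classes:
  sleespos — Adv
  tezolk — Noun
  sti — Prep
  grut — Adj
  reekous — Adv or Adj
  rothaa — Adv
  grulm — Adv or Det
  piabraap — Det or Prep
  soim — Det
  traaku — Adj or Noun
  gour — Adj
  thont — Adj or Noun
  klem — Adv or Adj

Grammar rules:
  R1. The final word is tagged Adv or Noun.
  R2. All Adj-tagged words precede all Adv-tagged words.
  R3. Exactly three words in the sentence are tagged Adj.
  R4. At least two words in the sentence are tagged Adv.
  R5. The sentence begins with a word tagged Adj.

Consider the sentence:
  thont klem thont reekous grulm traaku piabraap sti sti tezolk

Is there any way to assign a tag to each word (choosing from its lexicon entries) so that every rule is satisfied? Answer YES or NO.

Candidates per position — 1:thont {Adj,Noun}; 2:klem {Adv,Adj}; 3:thont {Adj,Noun}; 4:reekous {Adv,Adj}; 5:grulm {Adv,Det}; 6:traaku {Adj,Noun}; 7:piabraap {Det,Prep}; 8:sti {Prep}; 9:sti {Prep}; 10:tezolk {Noun}.
One satisfying assignment: Adj Adj Adj Adv Adv Noun Det Prep Prep Noun.
Verifying each rule — rule 1 satisfied; rule 2 satisfied; rule 3 satisfied; rule 4 satisfied; rule 5 satisfied.

YES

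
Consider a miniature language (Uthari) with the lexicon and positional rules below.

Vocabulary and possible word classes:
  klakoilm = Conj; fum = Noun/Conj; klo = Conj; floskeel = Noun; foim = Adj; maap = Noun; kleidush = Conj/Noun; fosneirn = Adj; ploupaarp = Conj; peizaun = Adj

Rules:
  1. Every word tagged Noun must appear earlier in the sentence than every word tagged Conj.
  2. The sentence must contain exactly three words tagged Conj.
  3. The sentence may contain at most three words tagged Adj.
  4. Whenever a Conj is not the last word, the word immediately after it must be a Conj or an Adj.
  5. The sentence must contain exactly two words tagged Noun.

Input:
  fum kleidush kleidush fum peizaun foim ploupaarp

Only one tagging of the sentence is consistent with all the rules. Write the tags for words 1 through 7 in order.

Noun Noun Conj Conj Adj Adj Conj

Candidates per position — 1:fum {Noun,Conj}; 2:kleidush {Conj,Noun}; 3:kleidush {Conj,Noun}; 4:fum {Noun,Conj}; 5:peizaun {Adj}; 6:foim {Adj}; 7:ploupaarp {Conj}.
The remaining ambiguous positions (1, 2, 3, 4) are resolved jointly — only one combination satisfies every rule.
The unique satisfying tagging is: Noun Noun Conj Conj Adj Adj Conj.
Check: rule 1 satisfied; rule 2 satisfied; rule 3 satisfied; rule 4 satisfied; rule 5 satisfied.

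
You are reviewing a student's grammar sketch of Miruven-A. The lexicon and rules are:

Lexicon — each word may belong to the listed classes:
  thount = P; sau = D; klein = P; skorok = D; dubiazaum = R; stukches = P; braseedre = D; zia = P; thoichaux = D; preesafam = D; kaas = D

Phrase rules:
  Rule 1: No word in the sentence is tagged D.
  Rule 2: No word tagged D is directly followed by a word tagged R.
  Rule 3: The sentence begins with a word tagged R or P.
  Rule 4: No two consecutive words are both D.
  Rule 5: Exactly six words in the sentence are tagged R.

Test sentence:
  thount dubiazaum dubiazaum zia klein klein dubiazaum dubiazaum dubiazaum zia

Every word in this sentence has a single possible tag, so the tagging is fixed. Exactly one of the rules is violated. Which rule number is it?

5

Fixed tagging: P R R P P P R R R P.
Applying the rules: R1 ✓, R2 ✓, R3 ✓, R4 ✓, R5 ✗.
Only rule 5 fails.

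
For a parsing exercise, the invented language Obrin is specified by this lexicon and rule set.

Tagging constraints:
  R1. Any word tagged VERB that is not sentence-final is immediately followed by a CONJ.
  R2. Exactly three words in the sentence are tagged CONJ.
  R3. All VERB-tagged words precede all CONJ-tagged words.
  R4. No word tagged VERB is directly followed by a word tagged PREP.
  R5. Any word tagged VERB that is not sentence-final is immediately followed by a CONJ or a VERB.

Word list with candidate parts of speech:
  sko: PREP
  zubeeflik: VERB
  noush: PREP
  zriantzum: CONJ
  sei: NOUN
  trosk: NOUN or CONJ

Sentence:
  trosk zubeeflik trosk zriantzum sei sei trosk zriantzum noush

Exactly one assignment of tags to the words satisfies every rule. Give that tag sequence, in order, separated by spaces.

NOUN VERB CONJ CONJ NOUN NOUN NOUN CONJ PREP

Candidates per position — 1:trosk {NOUN,CONJ}; 2:zubeeflik {VERB}; 3:trosk {NOUN,CONJ}; 4:zriantzum {CONJ}; 5:sei {NOUN}; 6:sei {NOUN}; 7:trosk {NOUN,CONJ}; 8:zriantzum {CONJ}; 9:noush {PREP}.
Position 1: CONJ is ruled out by rule 3; that leaves NOUN.
Position 3: NOUN is ruled out by rule 1; that leaves CONJ.
Position 7: CONJ is ruled out by rule 2; that leaves NOUN.
The unique satisfying tagging is: NOUN VERB CONJ CONJ NOUN NOUN NOUN CONJ PREP.
Verifying each rule — rule 1 ok; rule 2 ok; rule 3 ok; rule 4 ok; rule 5 ok.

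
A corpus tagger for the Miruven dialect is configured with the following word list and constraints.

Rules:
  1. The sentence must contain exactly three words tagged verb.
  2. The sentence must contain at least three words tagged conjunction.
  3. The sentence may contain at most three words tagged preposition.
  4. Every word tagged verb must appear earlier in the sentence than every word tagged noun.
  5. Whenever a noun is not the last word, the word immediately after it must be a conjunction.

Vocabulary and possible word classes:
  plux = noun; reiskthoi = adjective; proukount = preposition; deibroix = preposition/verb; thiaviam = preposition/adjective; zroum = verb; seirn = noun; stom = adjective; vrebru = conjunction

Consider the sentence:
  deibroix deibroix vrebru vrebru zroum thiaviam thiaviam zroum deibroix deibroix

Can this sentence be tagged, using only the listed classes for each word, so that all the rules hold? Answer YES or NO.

NO

Candidates per position — 1:deibroix {preposition,verb}; 2:deibroix {preposition,verb}; 3:vrebru {conjunction}; 4:vrebru {conjunction}; 5:zroum {verb}; 6:thiaviam {preposition,adjective}; 7:thiaviam {preposition,adjective}; 8:zroum {verb}; 9:deibroix {preposition,verb}; 10:deibroix {preposition,verb}.
Rule 2 cannot be satisfied by any choice of tags from the lexicon.
So there is no consistent tagging.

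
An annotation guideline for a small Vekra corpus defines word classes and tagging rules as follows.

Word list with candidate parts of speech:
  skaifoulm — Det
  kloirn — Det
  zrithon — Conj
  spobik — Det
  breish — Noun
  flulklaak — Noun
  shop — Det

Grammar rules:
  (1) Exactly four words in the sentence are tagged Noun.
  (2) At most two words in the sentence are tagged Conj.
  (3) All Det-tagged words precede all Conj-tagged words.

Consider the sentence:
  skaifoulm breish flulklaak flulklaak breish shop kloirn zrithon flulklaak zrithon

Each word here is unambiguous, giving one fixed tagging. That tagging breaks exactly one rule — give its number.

1

Fixed tagging: Det Noun Noun Noun Noun Det Det Conj Noun Conj.
Rule check: R1 fails, R2 ok, R3 ok.
Only rule 1 fails.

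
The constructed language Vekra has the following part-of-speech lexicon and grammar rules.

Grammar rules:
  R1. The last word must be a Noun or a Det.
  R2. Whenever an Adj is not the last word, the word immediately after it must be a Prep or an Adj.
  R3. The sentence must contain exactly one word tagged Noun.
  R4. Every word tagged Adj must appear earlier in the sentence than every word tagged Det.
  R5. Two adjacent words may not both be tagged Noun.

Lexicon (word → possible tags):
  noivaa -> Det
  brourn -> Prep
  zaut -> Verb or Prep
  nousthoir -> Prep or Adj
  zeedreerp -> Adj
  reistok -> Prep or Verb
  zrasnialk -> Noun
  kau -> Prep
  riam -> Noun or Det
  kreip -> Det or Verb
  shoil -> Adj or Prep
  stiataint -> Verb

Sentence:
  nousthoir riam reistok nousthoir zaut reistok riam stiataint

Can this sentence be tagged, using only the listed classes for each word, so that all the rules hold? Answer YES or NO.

Candidates per position — 1:nousthoir {Prep,Adj}; 2:riam {Noun,Det}; 3:reistok {Prep,Verb}; 4:nousthoir {Prep,Adj}; 5:zaut {Verb,Prep}; 6:reistok {Prep,Verb}; 7:riam {Noun,Det}; 8:stiataint {Verb}.
Rule 1 cannot be satisfied by any choice of tags from the lexicon.
So there is no consistent tagging.

NO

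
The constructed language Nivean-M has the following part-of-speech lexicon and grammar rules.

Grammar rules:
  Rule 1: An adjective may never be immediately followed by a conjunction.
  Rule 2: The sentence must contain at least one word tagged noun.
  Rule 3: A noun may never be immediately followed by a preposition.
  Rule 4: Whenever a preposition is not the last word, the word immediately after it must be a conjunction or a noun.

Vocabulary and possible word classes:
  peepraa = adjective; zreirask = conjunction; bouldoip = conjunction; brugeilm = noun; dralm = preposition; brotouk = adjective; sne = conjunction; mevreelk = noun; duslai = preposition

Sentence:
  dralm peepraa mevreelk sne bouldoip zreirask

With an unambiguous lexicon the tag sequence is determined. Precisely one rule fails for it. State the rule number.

Fixed tagging: preposition adjective noun conjunction conjunction conjunction.
Rule check: R1 ok, R2 ok, R3 ok, R4 fails.
Only rule 4 fails.

4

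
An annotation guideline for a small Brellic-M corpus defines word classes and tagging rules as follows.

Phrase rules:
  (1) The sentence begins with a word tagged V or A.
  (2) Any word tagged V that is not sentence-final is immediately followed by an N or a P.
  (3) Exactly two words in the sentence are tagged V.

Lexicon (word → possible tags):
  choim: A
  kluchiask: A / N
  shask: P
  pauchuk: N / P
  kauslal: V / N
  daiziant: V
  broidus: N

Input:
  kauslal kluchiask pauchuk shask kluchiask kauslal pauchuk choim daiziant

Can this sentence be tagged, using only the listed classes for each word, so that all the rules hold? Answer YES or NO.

YES

Candidates per position — 1:kauslal {V,N}; 2:kluchiask {A,N}; 3:pauchuk {N,P}; 4:shask {P}; 5:kluchiask {A,N}; 6:kauslal {V,N}; 7:pauchuk {N,P}; 8:choim {A}; 9:daiziant {V}.
One satisfying assignment: V N N P A N N A V.
Check: rule 1 ok; rule 2 ok; rule 3 ok.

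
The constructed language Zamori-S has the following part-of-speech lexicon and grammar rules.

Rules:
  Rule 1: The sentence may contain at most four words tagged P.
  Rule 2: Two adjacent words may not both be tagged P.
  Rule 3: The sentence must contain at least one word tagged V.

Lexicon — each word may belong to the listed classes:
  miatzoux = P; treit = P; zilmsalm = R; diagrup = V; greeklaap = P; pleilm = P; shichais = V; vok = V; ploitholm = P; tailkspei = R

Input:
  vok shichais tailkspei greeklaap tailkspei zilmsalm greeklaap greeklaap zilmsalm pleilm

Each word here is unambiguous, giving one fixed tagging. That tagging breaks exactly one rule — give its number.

2

Fixed tagging: V V R P R R P P R P.
Rule check: R1 pass, R2 fail, R3 pass.
Only rule 2 fails.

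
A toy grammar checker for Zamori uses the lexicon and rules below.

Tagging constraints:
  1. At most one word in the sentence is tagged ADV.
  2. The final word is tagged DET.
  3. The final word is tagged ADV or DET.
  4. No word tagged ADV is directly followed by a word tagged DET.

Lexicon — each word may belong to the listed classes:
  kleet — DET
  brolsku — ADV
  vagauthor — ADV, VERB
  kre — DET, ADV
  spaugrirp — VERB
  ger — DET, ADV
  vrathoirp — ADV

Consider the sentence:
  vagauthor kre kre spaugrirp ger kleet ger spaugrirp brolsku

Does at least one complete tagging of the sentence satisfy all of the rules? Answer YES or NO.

NO

Candidates per position — 1:vagauthor {ADV,VERB}; 2:kre {DET,ADV}; 3:kre {DET,ADV}; 4:spaugrirp {VERB}; 5:ger {DET,ADV}; 6:kleet {DET}; 7:ger {DET,ADV}; 8:spaugrirp {VERB}; 9:brolsku {ADV}.
Rule 2 cannot be satisfied by any choice of tags from the lexicon.
So there is no consistent tagging.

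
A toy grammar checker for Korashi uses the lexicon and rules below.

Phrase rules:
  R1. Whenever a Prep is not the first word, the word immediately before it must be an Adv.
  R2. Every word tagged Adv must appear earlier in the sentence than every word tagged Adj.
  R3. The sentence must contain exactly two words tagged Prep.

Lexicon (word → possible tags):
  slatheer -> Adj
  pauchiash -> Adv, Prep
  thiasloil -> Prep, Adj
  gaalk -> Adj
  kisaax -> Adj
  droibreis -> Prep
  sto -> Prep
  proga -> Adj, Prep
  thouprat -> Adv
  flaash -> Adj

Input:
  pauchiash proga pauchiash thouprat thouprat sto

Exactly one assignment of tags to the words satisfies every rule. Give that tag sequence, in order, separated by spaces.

Candidates per position — 1:pauchiash {Adv,Prep}; 2:proga {Adj,Prep}; 3:pauchiash {Adv,Prep}; 4:thouprat {Adv}; 5:thouprat {Adv}; 6:sto {Prep}.
If word 2 were Adj, no tagging could satisfy rule 2; so word 2 is Prep.
If word 3 were Prep, no tagging could satisfy rule 1; so word 3 is Adv.
If word 1 were Prep, no tagging could satisfy rule 1; so word 1 is Adv.
So the tagging must be: Adv Prep Adv Adv Adv Prep.
Verifying each rule — rule 1 satisfied; rule 2 satisfied; rule 3 satisfied.

Adv Prep Adv Adv Adv Prep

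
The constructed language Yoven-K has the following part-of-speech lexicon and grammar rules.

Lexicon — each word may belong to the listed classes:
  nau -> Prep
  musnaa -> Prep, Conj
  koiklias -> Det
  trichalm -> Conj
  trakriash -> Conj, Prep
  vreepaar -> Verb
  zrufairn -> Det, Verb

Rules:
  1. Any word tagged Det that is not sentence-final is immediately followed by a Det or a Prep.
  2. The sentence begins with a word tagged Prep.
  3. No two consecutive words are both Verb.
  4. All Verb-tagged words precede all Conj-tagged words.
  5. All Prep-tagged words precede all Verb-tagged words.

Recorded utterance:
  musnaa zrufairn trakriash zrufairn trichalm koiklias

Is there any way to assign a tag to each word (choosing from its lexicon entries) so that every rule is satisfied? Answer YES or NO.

YES

Candidates per position — 1:musnaa {Prep,Conj}; 2:zrufairn {Det,Verb}; 3:trakriash {Conj,Prep}; 4:zrufairn {Det,Verb}; 5:trichalm {Conj}; 6:koiklias {Det}.
One satisfying assignment: Prep Det Prep Verb Conj Det.
Verifying each rule — rule 1 satisfied; rule 2 satisfied; rule 3 satisfied; rule 4 satisfied; rule 5 satisfied.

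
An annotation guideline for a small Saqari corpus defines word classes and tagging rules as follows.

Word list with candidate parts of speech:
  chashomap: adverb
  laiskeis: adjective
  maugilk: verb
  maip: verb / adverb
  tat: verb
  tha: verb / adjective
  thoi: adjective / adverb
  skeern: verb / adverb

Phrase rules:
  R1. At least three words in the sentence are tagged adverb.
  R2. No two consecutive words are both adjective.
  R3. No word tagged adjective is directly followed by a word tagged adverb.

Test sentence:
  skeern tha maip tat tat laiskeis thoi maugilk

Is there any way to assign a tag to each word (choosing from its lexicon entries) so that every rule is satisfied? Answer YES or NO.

Candidates per position — 1:skeern {verb,adverb}; 2:tha {verb,adjective}; 3:maip {verb,adverb}; 4:tat {verb}; 5:tat {verb}; 6:laiskeis {adjective}; 7:thoi {adjective,adverb}; 8:maugilk {verb}.
Every candidate sequence violates at least one rule; no consistent tagging exists.

NO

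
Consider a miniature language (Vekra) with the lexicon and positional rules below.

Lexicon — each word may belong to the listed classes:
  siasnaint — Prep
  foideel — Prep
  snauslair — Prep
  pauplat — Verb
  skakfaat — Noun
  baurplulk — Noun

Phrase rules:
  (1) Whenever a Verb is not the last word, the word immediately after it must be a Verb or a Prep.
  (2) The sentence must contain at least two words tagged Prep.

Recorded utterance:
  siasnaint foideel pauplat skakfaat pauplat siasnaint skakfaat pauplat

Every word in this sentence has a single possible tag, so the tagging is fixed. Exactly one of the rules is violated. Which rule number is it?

Fixed tagging: Prep Prep Verb Noun Verb Prep Noun Verb.
Rule check: R1 fails, R2 ok.
Only rule 1 fails.

1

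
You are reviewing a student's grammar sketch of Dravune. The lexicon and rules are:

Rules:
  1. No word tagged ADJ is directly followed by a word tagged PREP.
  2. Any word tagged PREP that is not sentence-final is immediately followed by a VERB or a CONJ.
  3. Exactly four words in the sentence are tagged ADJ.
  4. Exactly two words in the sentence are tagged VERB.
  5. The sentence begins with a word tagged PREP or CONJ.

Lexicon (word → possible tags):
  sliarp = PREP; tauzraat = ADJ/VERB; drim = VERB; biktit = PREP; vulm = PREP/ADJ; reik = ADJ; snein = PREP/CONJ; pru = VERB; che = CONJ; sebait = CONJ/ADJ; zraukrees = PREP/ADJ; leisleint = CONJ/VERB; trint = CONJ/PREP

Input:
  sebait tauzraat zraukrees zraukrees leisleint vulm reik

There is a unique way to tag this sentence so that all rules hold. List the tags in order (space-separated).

CONJ VERB ADJ ADJ VERB ADJ ADJ

Candidates per position — 1:sebait {CONJ,ADJ}; 2:tauzraat {ADJ,VERB}; 3:zraukrees {PREP,ADJ}; 4:zraukrees {PREP,ADJ}; 5:leisleint {CONJ,VERB}; 6:vulm {PREP,ADJ}; 7:reik {ADJ}.
Word 1 cannot be ADJ — rule 5 would then fail for every completion. It is CONJ.
Word 2 cannot be ADJ — rule 4 would then fail for every completion. It is VERB.
Word 3 cannot be PREP — rule 2 would then fail for every completion. It is ADJ.
Word 4 cannot be PREP — rule 1 would then fail for every completion. It is ADJ.
Word 5 cannot be CONJ — rule 4 would then fail for every completion. It is VERB.
Word 6 cannot be PREP — rule 2 would then fail for every completion. It is ADJ.
The unique satisfying tagging is: CONJ VERB ADJ ADJ VERB ADJ ADJ.
Rule-by-rule: rule 1 ok; rule 2 ok; rule 3 ok; rule 4 ok; rule 5 ok.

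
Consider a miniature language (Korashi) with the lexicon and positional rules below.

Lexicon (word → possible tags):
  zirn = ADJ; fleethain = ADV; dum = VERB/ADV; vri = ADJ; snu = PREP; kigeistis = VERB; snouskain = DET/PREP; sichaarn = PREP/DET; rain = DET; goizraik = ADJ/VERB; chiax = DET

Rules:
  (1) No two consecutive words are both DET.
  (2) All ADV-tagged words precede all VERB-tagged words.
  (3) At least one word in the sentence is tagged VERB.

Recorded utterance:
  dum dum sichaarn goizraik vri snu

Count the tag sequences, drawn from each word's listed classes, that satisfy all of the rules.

10

Candidates per position — 1:dum {VERB,ADV}; 2:dum {VERB,ADV}; 3:sichaarn {PREP,DET}; 4:goizraik {ADJ,VERB}; 5:vri {ADJ}; 6:snu {PREP}.
There are 16 candidate sequences in total.
Checking each against the rules leaves 10 sequences.
Count = 10.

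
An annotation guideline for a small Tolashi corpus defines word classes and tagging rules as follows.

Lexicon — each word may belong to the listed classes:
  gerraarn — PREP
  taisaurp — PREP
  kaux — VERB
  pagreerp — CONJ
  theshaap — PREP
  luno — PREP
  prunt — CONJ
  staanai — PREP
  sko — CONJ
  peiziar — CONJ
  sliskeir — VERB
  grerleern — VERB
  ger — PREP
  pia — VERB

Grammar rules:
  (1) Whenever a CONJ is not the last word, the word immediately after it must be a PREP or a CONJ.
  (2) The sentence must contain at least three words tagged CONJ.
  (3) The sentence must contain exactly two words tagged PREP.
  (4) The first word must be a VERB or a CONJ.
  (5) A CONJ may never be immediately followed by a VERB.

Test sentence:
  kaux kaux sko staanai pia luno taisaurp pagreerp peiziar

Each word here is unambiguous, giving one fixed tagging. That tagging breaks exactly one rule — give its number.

3

Fixed tagging: VERB VERB CONJ PREP VERB PREP PREP CONJ CONJ.
Applying the rules: R1 ✓, R2 ✓, R3 ✗, R4 ✓, R5 ✓.
Only rule 3 fails.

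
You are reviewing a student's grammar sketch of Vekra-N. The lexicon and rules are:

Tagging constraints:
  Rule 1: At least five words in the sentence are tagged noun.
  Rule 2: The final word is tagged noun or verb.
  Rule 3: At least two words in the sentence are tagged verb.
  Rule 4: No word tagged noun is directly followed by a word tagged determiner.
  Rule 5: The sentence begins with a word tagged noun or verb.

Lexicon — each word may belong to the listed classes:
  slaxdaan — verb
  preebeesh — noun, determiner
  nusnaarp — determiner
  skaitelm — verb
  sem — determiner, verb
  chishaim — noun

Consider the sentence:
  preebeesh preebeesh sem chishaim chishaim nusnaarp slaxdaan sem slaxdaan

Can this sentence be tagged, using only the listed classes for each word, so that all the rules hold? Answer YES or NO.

NO

Candidates per position — 1:preebeesh {noun,determiner}; 2:preebeesh {noun,determiner}; 3:sem {determiner,verb}; 4:chishaim {noun}; 5:chishaim {noun}; 6:nusnaarp {determiner}; 7:slaxdaan {verb}; 8:sem {determiner,verb}; 9:slaxdaan {verb}.
Rule 1 cannot be satisfied by any choice of tags from the lexicon.
So there is no consistent tagging.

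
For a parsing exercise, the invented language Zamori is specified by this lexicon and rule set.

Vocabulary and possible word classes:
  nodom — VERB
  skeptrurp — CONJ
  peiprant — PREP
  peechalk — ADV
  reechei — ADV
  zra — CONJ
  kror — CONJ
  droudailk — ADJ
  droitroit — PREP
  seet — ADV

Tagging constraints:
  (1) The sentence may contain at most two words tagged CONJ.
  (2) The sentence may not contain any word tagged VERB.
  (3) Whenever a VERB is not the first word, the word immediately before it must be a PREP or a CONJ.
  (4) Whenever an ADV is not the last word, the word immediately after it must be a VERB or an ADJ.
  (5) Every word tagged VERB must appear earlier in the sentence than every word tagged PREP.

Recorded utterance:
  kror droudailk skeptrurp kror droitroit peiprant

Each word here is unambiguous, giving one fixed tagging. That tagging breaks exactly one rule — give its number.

1

Fixed tagging: CONJ ADJ CONJ CONJ PREP PREP.
Rule check: R1 fails, R2 ok, R3 ok, R4 ok, R5 ok.
Only rule 1 fails.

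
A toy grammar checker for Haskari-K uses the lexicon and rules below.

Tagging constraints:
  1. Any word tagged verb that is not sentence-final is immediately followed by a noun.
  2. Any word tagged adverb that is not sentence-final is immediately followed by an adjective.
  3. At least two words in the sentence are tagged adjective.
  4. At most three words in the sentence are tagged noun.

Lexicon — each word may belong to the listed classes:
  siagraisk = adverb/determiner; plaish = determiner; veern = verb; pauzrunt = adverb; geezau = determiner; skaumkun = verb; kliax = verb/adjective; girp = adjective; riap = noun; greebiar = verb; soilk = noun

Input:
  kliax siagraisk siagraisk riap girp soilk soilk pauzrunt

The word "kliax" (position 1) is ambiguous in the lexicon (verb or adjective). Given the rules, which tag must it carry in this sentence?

adjective

Candidates per position — 1:kliax {verb,adjective}; 2:siagraisk {adverb,determiner}; 3:siagraisk {adverb,determiner}; 4:riap {noun}; 5:girp {adjective}; 6:soilk {noun}; 7:soilk {noun}; 8:pauzrunt {adverb}.
Position 1: tagging it verb would leave rule 1 unsatisfiable, so it must be adjective.
Position 2: tagging it adverb would leave rule 2 unsatisfiable, so it must be determiner.
Position 3: tagging it adverb would leave rule 2 unsatisfiable, so it must be determiner.
So the tagging must be: adjective determiner determiner noun adjective noun noun adverb.
Check: rule 1 ok; rule 2 ok; rule 3 ok; rule 4 ok.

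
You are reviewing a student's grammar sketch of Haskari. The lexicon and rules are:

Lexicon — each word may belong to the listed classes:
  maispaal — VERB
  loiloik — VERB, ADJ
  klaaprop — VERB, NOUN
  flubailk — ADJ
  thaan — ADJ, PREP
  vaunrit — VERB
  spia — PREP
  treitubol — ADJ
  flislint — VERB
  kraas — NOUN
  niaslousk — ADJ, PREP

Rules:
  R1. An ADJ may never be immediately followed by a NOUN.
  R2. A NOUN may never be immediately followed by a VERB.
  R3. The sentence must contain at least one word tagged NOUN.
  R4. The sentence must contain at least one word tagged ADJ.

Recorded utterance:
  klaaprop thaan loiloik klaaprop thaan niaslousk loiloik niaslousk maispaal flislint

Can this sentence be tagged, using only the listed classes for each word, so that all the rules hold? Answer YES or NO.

YES

Candidates per position — 1:klaaprop {VERB,NOUN}; 2:thaan {ADJ,PREP}; 3:loiloik {VERB,ADJ}; 4:klaaprop {VERB,NOUN}; 5:thaan {ADJ,PREP}; 6:niaslousk {ADJ,PREP}; 7:loiloik {VERB,ADJ}; 8:niaslousk {ADJ,PREP}; 9:maispaal {VERB}; 10:flislint {VERB}.
One satisfying assignment: VERB PREP VERB NOUN PREP ADJ ADJ PREP VERB VERB.
Checking: rule 1 ok; rule 2 ok; rule 3 ok; rule 4 ok.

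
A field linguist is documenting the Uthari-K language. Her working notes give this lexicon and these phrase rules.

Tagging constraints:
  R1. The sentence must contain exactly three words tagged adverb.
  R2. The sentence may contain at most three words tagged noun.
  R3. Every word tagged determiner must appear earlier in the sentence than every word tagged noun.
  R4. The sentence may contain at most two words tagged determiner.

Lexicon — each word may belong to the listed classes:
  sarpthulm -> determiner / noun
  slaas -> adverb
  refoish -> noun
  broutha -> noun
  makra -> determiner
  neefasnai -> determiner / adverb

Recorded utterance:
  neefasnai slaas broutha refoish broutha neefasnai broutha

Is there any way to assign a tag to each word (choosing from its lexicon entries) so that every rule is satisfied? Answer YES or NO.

NO

Candidates per position — 1:neefasnai {determiner,adverb}; 2:slaas {adverb}; 3:broutha {noun}; 4:refoish {noun}; 5:broutha {noun}; 6:neefasnai {determiner,adverb}; 7:broutha {noun}.
Rule 2 cannot be satisfied by any choice of tags from the lexicon.
So there is no consistent tagging.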